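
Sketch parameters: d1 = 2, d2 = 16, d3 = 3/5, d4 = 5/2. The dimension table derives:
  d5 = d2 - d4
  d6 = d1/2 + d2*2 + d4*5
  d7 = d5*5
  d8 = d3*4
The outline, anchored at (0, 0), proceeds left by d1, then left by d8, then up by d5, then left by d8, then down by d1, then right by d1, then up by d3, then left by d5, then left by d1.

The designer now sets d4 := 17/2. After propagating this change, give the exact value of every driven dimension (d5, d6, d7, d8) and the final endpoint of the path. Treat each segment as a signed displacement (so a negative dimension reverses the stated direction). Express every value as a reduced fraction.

d5 = 15/2
d6 = 151/2
d7 = 75/2
d8 = 12/5
endpoint = (-143/10, 61/10)

Apply edit: d4 := 17/2
  d5 = d2 - d4 = 15/2
  d6 = d1/2 + d2*2 + d4*5 = 151/2
  d7 = d5*5 = 75/2
  d8 = d3*4 = 12/5
Walk from origin (0, 0):
  seg 1: left by d1 = 2 → (-2, 0)
  seg 2: left by d8 = 12/5 → (-22/5, 0)
  seg 3: up by d5 = 15/2 → (-22/5, 15/2)
  seg 4: left by d8 = 12/5 → (-34/5, 15/2)
  seg 5: down by d1 = 2 → (-34/5, 11/2)
  seg 6: right by d1 = 2 → (-24/5, 11/2)
  seg 7: up by d3 = 3/5 → (-24/5, 61/10)
  seg 8: left by d5 = 15/2 → (-123/10, 61/10)
  seg 9: left by d1 = 2 → (-143/10, 61/10)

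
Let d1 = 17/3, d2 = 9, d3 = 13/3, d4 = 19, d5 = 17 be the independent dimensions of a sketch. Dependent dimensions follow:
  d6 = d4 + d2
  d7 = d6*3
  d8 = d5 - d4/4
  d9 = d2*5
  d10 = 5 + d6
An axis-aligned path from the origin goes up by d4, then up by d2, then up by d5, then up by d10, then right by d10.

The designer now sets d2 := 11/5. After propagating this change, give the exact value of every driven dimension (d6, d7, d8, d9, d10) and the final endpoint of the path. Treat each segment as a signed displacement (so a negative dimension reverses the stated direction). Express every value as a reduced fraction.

d6 = 106/5
d7 = 318/5
d8 = 49/4
d9 = 11
d10 = 131/5
endpoint = (131/5, 322/5)

Apply edit: d2 := 11/5
  d6 = d4 + d2 = 106/5
  d7 = d6*3 = 318/5
  d8 = d5 - d4/4 = 49/4
  d9 = d2*5 = 11
  d10 = 5 + d6 = 131/5
Walk from origin (0, 0):
  seg 1: up by d4 = 19 → (0, 19)
  seg 2: up by d2 = 11/5 → (0, 106/5)
  seg 3: up by d5 = 17 → (0, 191/5)
  seg 4: up by d10 = 131/5 → (0, 322/5)
  seg 5: right by d10 = 131/5 → (131/5, 322/5)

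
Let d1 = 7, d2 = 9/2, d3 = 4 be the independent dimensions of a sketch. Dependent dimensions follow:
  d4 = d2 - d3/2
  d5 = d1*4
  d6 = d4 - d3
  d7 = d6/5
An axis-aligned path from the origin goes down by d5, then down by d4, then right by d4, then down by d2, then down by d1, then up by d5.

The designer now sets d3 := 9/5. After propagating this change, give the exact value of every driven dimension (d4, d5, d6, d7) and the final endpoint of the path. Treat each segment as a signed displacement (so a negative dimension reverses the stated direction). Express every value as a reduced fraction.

d4 = 18/5
d5 = 28
d6 = 9/5
d7 = 9/25
endpoint = (18/5, -151/10)

Apply edit: d3 := 9/5
  d4 = d2 - d3/2 = 18/5
  d5 = d1*4 = 28
  d6 = d4 - d3 = 9/5
  d7 = d6/5 = 9/25
Walk from origin (0, 0):
  seg 1: down by d5 = 28 → (0, -28)
  seg 2: down by d4 = 18/5 → (0, -158/5)
  seg 3: right by d4 = 18/5 → (18/5, -158/5)
  seg 4: down by d2 = 9/2 → (18/5, -361/10)
  seg 5: down by d1 = 7 → (18/5, -431/10)
  seg 6: up by d5 = 28 → (18/5, -151/10)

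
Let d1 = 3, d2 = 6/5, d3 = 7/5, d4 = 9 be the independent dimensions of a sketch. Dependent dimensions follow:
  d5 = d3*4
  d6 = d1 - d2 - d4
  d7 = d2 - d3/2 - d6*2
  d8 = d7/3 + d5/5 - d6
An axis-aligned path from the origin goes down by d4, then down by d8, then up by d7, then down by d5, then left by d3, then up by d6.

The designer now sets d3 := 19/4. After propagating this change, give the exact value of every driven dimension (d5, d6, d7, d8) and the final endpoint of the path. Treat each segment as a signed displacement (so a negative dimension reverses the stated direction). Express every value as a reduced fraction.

Apply edit: d3 := 19/4
  d5 = d3*4 = 19
  d6 = d1 - d2 - d4 = -36/5
  d7 = d2 - d3/2 - d6*2 = 529/40
  d8 = d7/3 + d5/5 - d6 = 1849/120
Walk from origin (0, 0):
  seg 1: down by d4 = 9 → (0, -9)
  seg 2: down by d8 = 1849/120 → (0, -2929/120)
  seg 3: up by d7 = 529/40 → (0, -671/60)
  seg 4: down by d5 = 19 → (0, -1811/60)
  seg 5: left by d3 = 19/4 → (-19/4, -1811/60)
  seg 6: up by d6 = -36/5 → (-19/4, -2243/60)

d5 = 19
d6 = -36/5
d7 = 529/40
d8 = 1849/120
endpoint = (-19/4, -2243/60)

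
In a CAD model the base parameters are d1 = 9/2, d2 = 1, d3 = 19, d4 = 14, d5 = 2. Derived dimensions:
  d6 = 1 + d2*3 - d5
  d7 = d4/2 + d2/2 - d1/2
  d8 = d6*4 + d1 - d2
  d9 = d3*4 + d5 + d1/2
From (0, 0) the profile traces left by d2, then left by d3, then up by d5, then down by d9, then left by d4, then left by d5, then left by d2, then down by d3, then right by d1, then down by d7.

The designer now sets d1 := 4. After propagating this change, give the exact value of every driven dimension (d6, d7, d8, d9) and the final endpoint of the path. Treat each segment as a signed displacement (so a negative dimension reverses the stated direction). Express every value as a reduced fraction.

d6 = 2
d7 = 11/2
d8 = 11
d9 = 80
endpoint = (-33, -205/2)

Apply edit: d1 := 4
  d6 = 1 + d2*3 - d5 = 2
  d7 = d4/2 + d2/2 - d1/2 = 11/2
  d8 = d6*4 + d1 - d2 = 11
  d9 = d3*4 + d5 + d1/2 = 80
Walk from origin (0, 0):
  seg 1: left by d2 = 1 → (-1, 0)
  seg 2: left by d3 = 19 → (-20, 0)
  seg 3: up by d5 = 2 → (-20, 2)
  seg 4: down by d9 = 80 → (-20, -78)
  seg 5: left by d4 = 14 → (-34, -78)
  seg 6: left by d5 = 2 → (-36, -78)
  seg 7: left by d2 = 1 → (-37, -78)
  seg 8: down by d3 = 19 → (-37, -97)
  seg 9: right by d1 = 4 → (-33, -97)
  seg 10: down by d7 = 11/2 → (-33, -205/2)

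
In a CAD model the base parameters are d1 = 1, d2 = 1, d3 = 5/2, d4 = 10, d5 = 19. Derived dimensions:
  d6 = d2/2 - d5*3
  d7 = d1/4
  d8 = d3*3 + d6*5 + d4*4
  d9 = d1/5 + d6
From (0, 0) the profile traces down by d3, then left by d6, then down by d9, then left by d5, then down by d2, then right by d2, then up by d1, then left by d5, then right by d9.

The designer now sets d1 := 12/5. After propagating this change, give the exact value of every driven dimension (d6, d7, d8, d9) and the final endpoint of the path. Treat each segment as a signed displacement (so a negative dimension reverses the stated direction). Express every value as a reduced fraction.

Apply edit: d1 := 12/5
  d6 = d2/2 - d5*3 = -113/2
  d7 = d1/4 = 3/5
  d8 = d3*3 + d6*5 + d4*4 = -235
  d9 = d1/5 + d6 = -2801/50
Walk from origin (0, 0):
  seg 1: down by d3 = 5/2 → (0, -5/2)
  seg 2: left by d6 = -113/2 → (113/2, -5/2)
  seg 3: down by d9 = -2801/50 → (113/2, 1338/25)
  seg 4: left by d5 = 19 → (75/2, 1338/25)
  seg 5: down by d2 = 1 → (75/2, 1313/25)
  seg 6: right by d2 = 1 → (77/2, 1313/25)
  seg 7: up by d1 = 12/5 → (77/2, 1373/25)
  seg 8: left by d5 = 19 → (39/2, 1373/25)
  seg 9: right by d9 = -2801/50 → (-913/25, 1373/25)

d6 = -113/2
d7 = 3/5
d8 = -235
d9 = -2801/50
endpoint = (-913/25, 1373/25)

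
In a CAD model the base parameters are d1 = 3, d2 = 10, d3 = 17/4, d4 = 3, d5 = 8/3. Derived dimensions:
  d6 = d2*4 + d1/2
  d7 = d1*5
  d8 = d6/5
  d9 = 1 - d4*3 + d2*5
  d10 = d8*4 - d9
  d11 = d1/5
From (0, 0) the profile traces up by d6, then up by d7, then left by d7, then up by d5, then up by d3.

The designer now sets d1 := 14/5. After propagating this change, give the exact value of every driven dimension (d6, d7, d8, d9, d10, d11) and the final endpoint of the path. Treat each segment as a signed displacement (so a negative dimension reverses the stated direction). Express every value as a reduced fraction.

Apply edit: d1 := 14/5
  d6 = d2*4 + d1/2 = 207/5
  d7 = d1*5 = 14
  d8 = d6/5 = 207/25
  d9 = 1 - d4*3 + d2*5 = 42
  d10 = d8*4 - d9 = -222/25
  d11 = d1/5 = 14/25
Walk from origin (0, 0):
  seg 1: up by d6 = 207/5 → (0, 207/5)
  seg 2: up by d7 = 14 → (0, 277/5)
  seg 3: left by d7 = 14 → (-14, 277/5)
  seg 4: up by d5 = 8/3 → (-14, 871/15)
  seg 5: up by d3 = 17/4 → (-14, 3739/60)

d6 = 207/5
d7 = 14
d8 = 207/25
d9 = 42
d10 = -222/25
d11 = 14/25
endpoint = (-14, 3739/60)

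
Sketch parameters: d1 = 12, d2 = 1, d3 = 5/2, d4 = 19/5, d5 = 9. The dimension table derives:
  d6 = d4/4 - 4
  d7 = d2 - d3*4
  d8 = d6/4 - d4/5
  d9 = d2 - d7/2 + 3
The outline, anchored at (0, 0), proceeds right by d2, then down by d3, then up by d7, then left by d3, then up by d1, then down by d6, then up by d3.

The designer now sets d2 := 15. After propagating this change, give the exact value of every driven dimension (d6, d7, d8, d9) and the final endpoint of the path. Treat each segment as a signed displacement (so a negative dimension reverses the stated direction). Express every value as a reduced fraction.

Apply edit: d2 := 15
  d6 = d4/4 - 4 = -61/20
  d7 = d2 - d3*4 = 5
  d8 = d6/4 - d4/5 = -609/400
  d9 = d2 - d7/2 + 3 = 31/2
Walk from origin (0, 0):
  seg 1: right by d2 = 15 → (15, 0)
  seg 2: down by d3 = 5/2 → (15, -5/2)
  seg 3: up by d7 = 5 → (15, 5/2)
  seg 4: left by d3 = 5/2 → (25/2, 5/2)
  seg 5: up by d1 = 12 → (25/2, 29/2)
  seg 6: down by d6 = -61/20 → (25/2, 351/20)
  seg 7: up by d3 = 5/2 → (25/2, 401/20)

d6 = -61/20
d7 = 5
d8 = -609/400
d9 = 31/2
endpoint = (25/2, 401/20)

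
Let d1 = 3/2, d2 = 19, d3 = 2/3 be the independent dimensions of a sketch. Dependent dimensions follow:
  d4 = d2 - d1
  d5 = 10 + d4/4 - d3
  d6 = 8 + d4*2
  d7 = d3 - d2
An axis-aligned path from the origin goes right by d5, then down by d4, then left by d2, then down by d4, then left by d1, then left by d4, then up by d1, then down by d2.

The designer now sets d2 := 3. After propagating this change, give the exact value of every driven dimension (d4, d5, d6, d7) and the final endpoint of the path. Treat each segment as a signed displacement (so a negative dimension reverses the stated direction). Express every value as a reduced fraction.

Apply edit: d2 := 3
  d4 = d2 - d1 = 3/2
  d5 = 10 + d4/4 - d3 = 233/24
  d6 = 8 + d4*2 = 11
  d7 = d3 - d2 = -7/3
Walk from origin (0, 0):
  seg 1: right by d5 = 233/24 → (233/24, 0)
  seg 2: down by d4 = 3/2 → (233/24, -3/2)
  seg 3: left by d2 = 3 → (161/24, -3/2)
  seg 4: down by d4 = 3/2 → (161/24, -3)
  seg 5: left by d1 = 3/2 → (125/24, -3)
  seg 6: left by d4 = 3/2 → (89/24, -3)
  seg 7: up by d1 = 3/2 → (89/24, -3/2)
  seg 8: down by d2 = 3 → (89/24, -9/2)

d4 = 3/2
d5 = 233/24
d6 = 11
d7 = -7/3
endpoint = (89/24, -9/2)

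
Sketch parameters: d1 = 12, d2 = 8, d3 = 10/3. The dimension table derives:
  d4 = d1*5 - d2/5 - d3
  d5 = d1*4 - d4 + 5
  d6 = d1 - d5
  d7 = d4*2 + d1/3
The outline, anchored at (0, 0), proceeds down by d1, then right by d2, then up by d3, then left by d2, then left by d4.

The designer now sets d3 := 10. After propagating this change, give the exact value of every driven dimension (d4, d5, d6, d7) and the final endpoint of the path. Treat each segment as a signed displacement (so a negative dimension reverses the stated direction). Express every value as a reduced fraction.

Apply edit: d3 := 10
  d4 = d1*5 - d2/5 - d3 = 242/5
  d5 = d1*4 - d4 + 5 = 23/5
  d6 = d1 - d5 = 37/5
  d7 = d4*2 + d1/3 = 504/5
Walk from origin (0, 0):
  seg 1: down by d1 = 12 → (0, -12)
  seg 2: right by d2 = 8 → (8, -12)
  seg 3: up by d3 = 10 → (8, -2)
  seg 4: left by d2 = 8 → (0, -2)
  seg 5: left by d4 = 242/5 → (-242/5, -2)

d4 = 242/5
d5 = 23/5
d6 = 37/5
d7 = 504/5
endpoint = (-242/5, -2)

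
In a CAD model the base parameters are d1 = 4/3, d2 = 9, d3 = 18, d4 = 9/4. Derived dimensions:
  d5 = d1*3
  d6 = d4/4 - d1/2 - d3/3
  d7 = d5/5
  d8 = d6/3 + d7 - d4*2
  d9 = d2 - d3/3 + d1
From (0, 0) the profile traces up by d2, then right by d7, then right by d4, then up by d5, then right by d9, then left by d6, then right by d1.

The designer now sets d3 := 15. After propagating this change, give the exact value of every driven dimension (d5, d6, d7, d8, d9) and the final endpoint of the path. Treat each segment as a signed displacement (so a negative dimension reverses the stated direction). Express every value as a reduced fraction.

Apply edit: d3 := 15
  d5 = d1*3 = 4
  d6 = d4/4 - d1/2 - d3/3 = -245/48
  d7 = d5/5 = 4/5
  d8 = d6/3 + d7 - d4*2 = -3889/720
  d9 = d2 - d3/3 + d1 = 16/3
Walk from origin (0, 0):
  seg 1: up by d2 = 9 → (0, 9)
  seg 2: right by d7 = 4/5 → (4/5, 9)
  seg 3: right by d4 = 9/4 → (61/20, 9)
  seg 4: up by d5 = 4 → (61/20, 13)
  seg 5: right by d9 = 16/3 → (503/60, 13)
  seg 6: left by d6 = -245/48 → (1079/80, 13)
  seg 7: right by d1 = 4/3 → (3557/240, 13)

d5 = 4
d6 = -245/48
d7 = 4/5
d8 = -3889/720
d9 = 16/3
endpoint = (3557/240, 13)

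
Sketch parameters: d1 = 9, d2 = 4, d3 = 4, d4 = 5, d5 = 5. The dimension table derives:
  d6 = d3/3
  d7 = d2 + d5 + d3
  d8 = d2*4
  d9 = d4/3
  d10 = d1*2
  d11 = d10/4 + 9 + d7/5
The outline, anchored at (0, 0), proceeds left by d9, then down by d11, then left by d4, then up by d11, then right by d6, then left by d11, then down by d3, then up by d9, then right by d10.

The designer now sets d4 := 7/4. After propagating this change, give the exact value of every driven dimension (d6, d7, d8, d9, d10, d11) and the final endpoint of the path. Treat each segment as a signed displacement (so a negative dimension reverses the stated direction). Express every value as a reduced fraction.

d6 = 4/3
d7 = 13
d8 = 16
d9 = 7/12
d10 = 18
d11 = 161/10
endpoint = (9/10, -41/12)

Apply edit: d4 := 7/4
  d6 = d3/3 = 4/3
  d7 = d2 + d5 + d3 = 13
  d8 = d2*4 = 16
  d9 = d4/3 = 7/12
  d10 = d1*2 = 18
  d11 = d10/4 + 9 + d7/5 = 161/10
Walk from origin (0, 0):
  seg 1: left by d9 = 7/12 → (-7/12, 0)
  seg 2: down by d11 = 161/10 → (-7/12, -161/10)
  seg 3: left by d4 = 7/4 → (-7/3, -161/10)
  seg 4: up by d11 = 161/10 → (-7/3, 0)
  seg 5: right by d6 = 4/3 → (-1, 0)
  seg 6: left by d11 = 161/10 → (-171/10, 0)
  seg 7: down by d3 = 4 → (-171/10, -4)
  seg 8: up by d9 = 7/12 → (-171/10, -41/12)
  seg 9: right by d10 = 18 → (9/10, -41/12)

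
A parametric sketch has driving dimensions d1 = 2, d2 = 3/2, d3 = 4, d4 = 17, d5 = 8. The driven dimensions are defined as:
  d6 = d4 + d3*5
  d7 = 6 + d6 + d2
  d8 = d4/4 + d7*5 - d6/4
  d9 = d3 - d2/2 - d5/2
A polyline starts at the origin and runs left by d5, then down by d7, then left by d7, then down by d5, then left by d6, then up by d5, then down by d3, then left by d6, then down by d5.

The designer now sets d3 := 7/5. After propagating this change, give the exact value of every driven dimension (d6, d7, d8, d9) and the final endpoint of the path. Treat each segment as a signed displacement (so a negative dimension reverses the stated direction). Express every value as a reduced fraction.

d6 = 24
d7 = 63/2
d8 = 623/4
d9 = -67/20
endpoint = (-175/2, -409/10)

Apply edit: d3 := 7/5
  d6 = d4 + d3*5 = 24
  d7 = 6 + d6 + d2 = 63/2
  d8 = d4/4 + d7*5 - d6/4 = 623/4
  d9 = d3 - d2/2 - d5/2 = -67/20
Walk from origin (0, 0):
  seg 1: left by d5 = 8 → (-8, 0)
  seg 2: down by d7 = 63/2 → (-8, -63/2)
  seg 3: left by d7 = 63/2 → (-79/2, -63/2)
  seg 4: down by d5 = 8 → (-79/2, -79/2)
  seg 5: left by d6 = 24 → (-127/2, -79/2)
  seg 6: up by d5 = 8 → (-127/2, -63/2)
  seg 7: down by d3 = 7/5 → (-127/2, -329/10)
  seg 8: left by d6 = 24 → (-175/2, -329/10)
  seg 9: down by d5 = 8 → (-175/2, -409/10)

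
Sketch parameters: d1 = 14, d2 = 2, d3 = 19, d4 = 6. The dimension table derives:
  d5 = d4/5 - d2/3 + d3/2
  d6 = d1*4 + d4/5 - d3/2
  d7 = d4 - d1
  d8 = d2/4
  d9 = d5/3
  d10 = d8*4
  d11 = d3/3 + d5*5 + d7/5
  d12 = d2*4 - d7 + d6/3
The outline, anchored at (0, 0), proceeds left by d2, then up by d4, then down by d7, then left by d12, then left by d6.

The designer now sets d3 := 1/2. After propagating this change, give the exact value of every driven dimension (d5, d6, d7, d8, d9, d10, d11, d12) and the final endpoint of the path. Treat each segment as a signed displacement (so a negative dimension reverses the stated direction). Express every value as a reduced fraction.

Apply edit: d3 := 1/2
  d5 = d4/5 - d2/3 + d3/2 = 47/60
  d6 = d1*4 + d4/5 - d3/2 = 1139/20
  d7 = d4 - d1 = -8
  d8 = d2/4 = 1/2
  d9 = d5/3 = 47/180
  d10 = d8*4 = 2
  d11 = d3/3 + d5*5 + d7/5 = 149/60
  d12 = d2*4 - d7 + d6/3 = 2099/60
Walk from origin (0, 0):
  seg 1: left by d2 = 2 → (-2, 0)
  seg 2: up by d4 = 6 → (-2, 6)
  seg 3: down by d7 = -8 → (-2, 14)
  seg 4: left by d12 = 2099/60 → (-2219/60, 14)
  seg 5: left by d6 = 1139/20 → (-1409/15, 14)

d5 = 47/60
d6 = 1139/20
d7 = -8
d8 = 1/2
d9 = 47/180
d10 = 2
d11 = 149/60
d12 = 2099/60
endpoint = (-1409/15, 14)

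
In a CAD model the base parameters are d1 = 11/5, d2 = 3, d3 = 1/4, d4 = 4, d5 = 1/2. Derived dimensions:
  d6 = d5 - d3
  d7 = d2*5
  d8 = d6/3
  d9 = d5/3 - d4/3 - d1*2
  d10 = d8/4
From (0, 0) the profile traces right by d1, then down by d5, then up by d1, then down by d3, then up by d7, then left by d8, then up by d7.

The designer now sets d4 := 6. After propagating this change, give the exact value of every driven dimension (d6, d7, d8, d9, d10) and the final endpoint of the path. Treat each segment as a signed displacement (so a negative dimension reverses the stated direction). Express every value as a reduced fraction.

d6 = 1/4
d7 = 15
d8 = 1/12
d9 = -187/30
d10 = 1/48
endpoint = (127/60, 629/20)

Apply edit: d4 := 6
  d6 = d5 - d3 = 1/4
  d7 = d2*5 = 15
  d8 = d6/3 = 1/12
  d9 = d5/3 - d4/3 - d1*2 = -187/30
  d10 = d8/4 = 1/48
Walk from origin (0, 0):
  seg 1: right by d1 = 11/5 → (11/5, 0)
  seg 2: down by d5 = 1/2 → (11/5, -1/2)
  seg 3: up by d1 = 11/5 → (11/5, 17/10)
  seg 4: down by d3 = 1/4 → (11/5, 29/20)
  seg 5: up by d7 = 15 → (11/5, 329/20)
  seg 6: left by d8 = 1/12 → (127/60, 329/20)
  seg 7: up by d7 = 15 → (127/60, 629/20)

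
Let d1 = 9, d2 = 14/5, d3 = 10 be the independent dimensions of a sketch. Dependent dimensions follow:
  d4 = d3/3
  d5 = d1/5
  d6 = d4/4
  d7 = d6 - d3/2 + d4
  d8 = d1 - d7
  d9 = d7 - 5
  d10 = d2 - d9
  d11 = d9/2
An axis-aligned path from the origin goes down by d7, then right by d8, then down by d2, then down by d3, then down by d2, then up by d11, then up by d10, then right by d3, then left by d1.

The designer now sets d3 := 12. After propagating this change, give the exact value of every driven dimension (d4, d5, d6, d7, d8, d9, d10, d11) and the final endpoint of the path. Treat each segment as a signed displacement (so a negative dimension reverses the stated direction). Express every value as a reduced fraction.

d4 = 4
d5 = 9/5
d6 = 1
d7 = -1
d8 = 10
d9 = -6
d10 = 44/5
d11 = -3
endpoint = (13, -54/5)

Apply edit: d3 := 12
  d4 = d3/3 = 4
  d5 = d1/5 = 9/5
  d6 = d4/4 = 1
  d7 = d6 - d3/2 + d4 = -1
  d8 = d1 - d7 = 10
  d9 = d7 - 5 = -6
  d10 = d2 - d9 = 44/5
  d11 = d9/2 = -3
Walk from origin (0, 0):
  seg 1: down by d7 = -1 → (0, 1)
  seg 2: right by d8 = 10 → (10, 1)
  seg 3: down by d2 = 14/5 → (10, -9/5)
  seg 4: down by d3 = 12 → (10, -69/5)
  seg 5: down by d2 = 14/5 → (10, -83/5)
  seg 6: up by d11 = -3 → (10, -98/5)
  seg 7: up by d10 = 44/5 → (10, -54/5)
  seg 8: right by d3 = 12 → (22, -54/5)
  seg 9: left by d1 = 9 → (13, -54/5)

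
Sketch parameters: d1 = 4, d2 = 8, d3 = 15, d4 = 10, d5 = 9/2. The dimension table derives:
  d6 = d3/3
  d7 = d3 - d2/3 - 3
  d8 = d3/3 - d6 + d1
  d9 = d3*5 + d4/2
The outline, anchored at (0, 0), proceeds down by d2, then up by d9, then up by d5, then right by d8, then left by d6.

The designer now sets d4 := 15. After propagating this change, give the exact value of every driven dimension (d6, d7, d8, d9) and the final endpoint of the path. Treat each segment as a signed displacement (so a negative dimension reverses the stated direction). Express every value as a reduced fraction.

Apply edit: d4 := 15
  d6 = d3/3 = 5
  d7 = d3 - d2/3 - 3 = 28/3
  d8 = d3/3 - d6 + d1 = 4
  d9 = d3*5 + d4/2 = 165/2
Walk from origin (0, 0):
  seg 1: down by d2 = 8 → (0, -8)
  seg 2: up by d9 = 165/2 → (0, 149/2)
  seg 3: up by d5 = 9/2 → (0, 79)
  seg 4: right by d8 = 4 → (4, 79)
  seg 5: left by d6 = 5 → (-1, 79)

d6 = 5
d7 = 28/3
d8 = 4
d9 = 165/2
endpoint = (-1, 79)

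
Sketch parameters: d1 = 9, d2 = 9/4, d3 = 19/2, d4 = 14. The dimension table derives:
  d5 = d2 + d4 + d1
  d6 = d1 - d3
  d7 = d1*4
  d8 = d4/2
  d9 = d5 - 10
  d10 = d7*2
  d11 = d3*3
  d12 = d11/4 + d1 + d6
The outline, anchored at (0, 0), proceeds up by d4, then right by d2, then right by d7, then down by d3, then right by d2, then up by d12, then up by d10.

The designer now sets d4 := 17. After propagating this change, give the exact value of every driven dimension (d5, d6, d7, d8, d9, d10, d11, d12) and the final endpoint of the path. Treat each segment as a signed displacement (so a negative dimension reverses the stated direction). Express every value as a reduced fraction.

Apply edit: d4 := 17
  d5 = d2 + d4 + d1 = 113/4
  d6 = d1 - d3 = -1/2
  d7 = d1*4 = 36
  d8 = d4/2 = 17/2
  d9 = d5 - 10 = 73/4
  d10 = d7*2 = 72
  d11 = d3*3 = 57/2
  d12 = d11/4 + d1 + d6 = 125/8
Walk from origin (0, 0):
  seg 1: up by d4 = 17 → (0, 17)
  seg 2: right by d2 = 9/4 → (9/4, 17)
  seg 3: right by d7 = 36 → (153/4, 17)
  seg 4: down by d3 = 19/2 → (153/4, 15/2)
  seg 5: right by d2 = 9/4 → (81/2, 15/2)
  seg 6: up by d12 = 125/8 → (81/2, 185/8)
  seg 7: up by d10 = 72 → (81/2, 761/8)

d5 = 113/4
d6 = -1/2
d7 = 36
d8 = 17/2
d9 = 73/4
d10 = 72
d11 = 57/2
d12 = 125/8
endpoint = (81/2, 761/8)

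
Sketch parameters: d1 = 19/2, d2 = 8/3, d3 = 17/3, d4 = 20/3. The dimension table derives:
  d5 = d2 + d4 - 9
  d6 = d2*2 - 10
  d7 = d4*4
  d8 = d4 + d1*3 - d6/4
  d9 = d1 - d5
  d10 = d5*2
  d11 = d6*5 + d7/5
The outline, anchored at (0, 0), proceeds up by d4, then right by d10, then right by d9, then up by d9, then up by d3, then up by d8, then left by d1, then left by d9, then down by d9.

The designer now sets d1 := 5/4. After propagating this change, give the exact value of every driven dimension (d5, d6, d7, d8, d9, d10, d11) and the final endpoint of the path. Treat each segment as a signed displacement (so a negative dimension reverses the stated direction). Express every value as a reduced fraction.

Apply edit: d1 := 5/4
  d5 = d2 + d4 - 9 = 1/3
  d6 = d2*2 - 10 = -14/3
  d7 = d4*4 = 80/3
  d8 = d4 + d1*3 - d6/4 = 139/12
  d9 = d1 - d5 = 11/12
  d10 = d5*2 = 2/3
  d11 = d6*5 + d7/5 = -18
Walk from origin (0, 0):
  seg 1: up by d4 = 20/3 → (0, 20/3)
  seg 2: right by d10 = 2/3 → (2/3, 20/3)
  seg 3: right by d9 = 11/12 → (19/12, 20/3)
  seg 4: up by d9 = 11/12 → (19/12, 91/12)
  seg 5: up by d3 = 17/3 → (19/12, 53/4)
  seg 6: up by d8 = 139/12 → (19/12, 149/6)
  seg 7: left by d1 = 5/4 → (1/3, 149/6)
  seg 8: left by d9 = 11/12 → (-7/12, 149/6)
  seg 9: down by d9 = 11/12 → (-7/12, 287/12)

d5 = 1/3
d6 = -14/3
d7 = 80/3
d8 = 139/12
d9 = 11/12
d10 = 2/3
d11 = -18
endpoint = (-7/12, 287/12)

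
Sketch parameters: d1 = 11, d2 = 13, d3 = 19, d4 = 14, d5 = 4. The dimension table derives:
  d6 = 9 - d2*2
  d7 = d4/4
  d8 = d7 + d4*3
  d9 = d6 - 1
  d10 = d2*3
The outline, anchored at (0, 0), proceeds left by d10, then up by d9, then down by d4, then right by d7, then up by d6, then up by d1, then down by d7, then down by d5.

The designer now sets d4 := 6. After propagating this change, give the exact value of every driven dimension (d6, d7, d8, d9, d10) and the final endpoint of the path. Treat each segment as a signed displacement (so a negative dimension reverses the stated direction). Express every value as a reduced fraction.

d6 = -17
d7 = 3/2
d8 = 39/2
d9 = -18
d10 = 39
endpoint = (-75/2, -71/2)

Apply edit: d4 := 6
  d6 = 9 - d2*2 = -17
  d7 = d4/4 = 3/2
  d8 = d7 + d4*3 = 39/2
  d9 = d6 - 1 = -18
  d10 = d2*3 = 39
Walk from origin (0, 0):
  seg 1: left by d10 = 39 → (-39, 0)
  seg 2: up by d9 = -18 → (-39, -18)
  seg 3: down by d4 = 6 → (-39, -24)
  seg 4: right by d7 = 3/2 → (-75/2, -24)
  seg 5: up by d6 = -17 → (-75/2, -41)
  seg 6: up by d1 = 11 → (-75/2, -30)
  seg 7: down by d7 = 3/2 → (-75/2, -63/2)
  seg 8: down by d5 = 4 → (-75/2, -71/2)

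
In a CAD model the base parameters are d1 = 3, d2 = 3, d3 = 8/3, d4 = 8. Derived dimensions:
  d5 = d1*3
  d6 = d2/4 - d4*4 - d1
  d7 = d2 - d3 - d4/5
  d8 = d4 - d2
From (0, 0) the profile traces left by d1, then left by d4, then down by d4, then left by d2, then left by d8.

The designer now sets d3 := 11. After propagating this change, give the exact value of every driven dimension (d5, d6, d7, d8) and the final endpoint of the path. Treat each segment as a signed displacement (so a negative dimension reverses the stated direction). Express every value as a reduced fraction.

Apply edit: d3 := 11
  d5 = d1*3 = 9
  d6 = d2/4 - d4*4 - d1 = -137/4
  d7 = d2 - d3 - d4/5 = -48/5
  d8 = d4 - d2 = 5
Walk from origin (0, 0):
  seg 1: left by d1 = 3 → (-3, 0)
  seg 2: left by d4 = 8 → (-11, 0)
  seg 3: down by d4 = 8 → (-11, -8)
  seg 4: left by d2 = 3 → (-14, -8)
  seg 5: left by d8 = 5 → (-19, -8)

d5 = 9
d6 = -137/4
d7 = -48/5
d8 = 5
endpoint = (-19, -8)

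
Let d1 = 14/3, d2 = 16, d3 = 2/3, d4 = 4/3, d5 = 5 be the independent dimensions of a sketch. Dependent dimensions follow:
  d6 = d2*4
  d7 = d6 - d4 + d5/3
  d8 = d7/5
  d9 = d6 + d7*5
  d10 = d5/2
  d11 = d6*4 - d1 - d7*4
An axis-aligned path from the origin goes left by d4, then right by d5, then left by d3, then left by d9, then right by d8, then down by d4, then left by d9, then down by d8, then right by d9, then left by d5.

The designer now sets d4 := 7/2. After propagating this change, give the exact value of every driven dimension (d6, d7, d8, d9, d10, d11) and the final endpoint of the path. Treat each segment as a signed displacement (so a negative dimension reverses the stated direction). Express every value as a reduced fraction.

d6 = 64
d7 = 373/6
d8 = 373/30
d9 = 2249/6
d10 = 5/2
d11 = 8/3
endpoint = (-10997/30, -239/15)

Apply edit: d4 := 7/2
  d6 = d2*4 = 64
  d7 = d6 - d4 + d5/3 = 373/6
  d8 = d7/5 = 373/30
  d9 = d6 + d7*5 = 2249/6
  d10 = d5/2 = 5/2
  d11 = d6*4 - d1 - d7*4 = 8/3
Walk from origin (0, 0):
  seg 1: left by d4 = 7/2 → (-7/2, 0)
  seg 2: right by d5 = 5 → (3/2, 0)
  seg 3: left by d3 = 2/3 → (5/6, 0)
  seg 4: left by d9 = 2249/6 → (-374, 0)
  seg 5: right by d8 = 373/30 → (-10847/30, 0)
  seg 6: down by d4 = 7/2 → (-10847/30, -7/2)
  seg 7: left by d9 = 2249/6 → (-3682/5, -7/2)
  seg 8: down by d8 = 373/30 → (-3682/5, -239/15)
  seg 9: right by d9 = 2249/6 → (-10847/30, -239/15)
  seg 10: left by d5 = 5 → (-10997/30, -239/15)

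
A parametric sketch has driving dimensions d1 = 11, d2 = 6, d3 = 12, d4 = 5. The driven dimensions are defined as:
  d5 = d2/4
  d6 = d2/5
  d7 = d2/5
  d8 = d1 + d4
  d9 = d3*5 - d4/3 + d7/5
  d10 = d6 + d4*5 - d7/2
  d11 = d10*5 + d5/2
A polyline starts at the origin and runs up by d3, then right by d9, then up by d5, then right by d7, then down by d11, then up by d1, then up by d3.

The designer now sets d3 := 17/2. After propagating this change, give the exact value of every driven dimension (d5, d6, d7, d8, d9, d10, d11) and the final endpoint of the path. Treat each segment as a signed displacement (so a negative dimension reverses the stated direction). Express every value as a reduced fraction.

Apply edit: d3 := 17/2
  d5 = d2/4 = 3/2
  d6 = d2/5 = 6/5
  d7 = d2/5 = 6/5
  d8 = d1 + d4 = 16
  d9 = d3*5 - d4/3 + d7/5 = 6161/150
  d10 = d6 + d4*5 - d7/2 = 128/5
  d11 = d10*5 + d5/2 = 515/4
Walk from origin (0, 0):
  seg 1: up by d3 = 17/2 → (0, 17/2)
  seg 2: right by d9 = 6161/150 → (6161/150, 17/2)
  seg 3: up by d5 = 3/2 → (6161/150, 10)
  seg 4: right by d7 = 6/5 → (6341/150, 10)
  seg 5: down by d11 = 515/4 → (6341/150, -475/4)
  seg 6: up by d1 = 11 → (6341/150, -431/4)
  seg 7: up by d3 = 17/2 → (6341/150, -397/4)

d5 = 3/2
d6 = 6/5
d7 = 6/5
d8 = 16
d9 = 6161/150
d10 = 128/5
d11 = 515/4
endpoint = (6341/150, -397/4)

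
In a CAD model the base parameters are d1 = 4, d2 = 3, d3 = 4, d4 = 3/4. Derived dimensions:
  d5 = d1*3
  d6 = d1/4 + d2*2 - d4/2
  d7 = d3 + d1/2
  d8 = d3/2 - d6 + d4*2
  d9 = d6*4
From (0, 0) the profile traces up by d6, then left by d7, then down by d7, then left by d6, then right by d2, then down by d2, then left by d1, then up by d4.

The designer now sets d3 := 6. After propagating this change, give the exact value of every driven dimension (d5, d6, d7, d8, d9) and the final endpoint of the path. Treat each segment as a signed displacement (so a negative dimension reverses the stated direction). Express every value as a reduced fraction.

d5 = 12
d6 = 53/8
d7 = 8
d8 = -17/8
d9 = 53/2
endpoint = (-125/8, -29/8)

Apply edit: d3 := 6
  d5 = d1*3 = 12
  d6 = d1/4 + d2*2 - d4/2 = 53/8
  d7 = d3 + d1/2 = 8
  d8 = d3/2 - d6 + d4*2 = -17/8
  d9 = d6*4 = 53/2
Walk from origin (0, 0):
  seg 1: up by d6 = 53/8 → (0, 53/8)
  seg 2: left by d7 = 8 → (-8, 53/8)
  seg 3: down by d7 = 8 → (-8, -11/8)
  seg 4: left by d6 = 53/8 → (-117/8, -11/8)
  seg 5: right by d2 = 3 → (-93/8, -11/8)
  seg 6: down by d2 = 3 → (-93/8, -35/8)
  seg 7: left by d1 = 4 → (-125/8, -35/8)
  seg 8: up by d4 = 3/4 → (-125/8, -29/8)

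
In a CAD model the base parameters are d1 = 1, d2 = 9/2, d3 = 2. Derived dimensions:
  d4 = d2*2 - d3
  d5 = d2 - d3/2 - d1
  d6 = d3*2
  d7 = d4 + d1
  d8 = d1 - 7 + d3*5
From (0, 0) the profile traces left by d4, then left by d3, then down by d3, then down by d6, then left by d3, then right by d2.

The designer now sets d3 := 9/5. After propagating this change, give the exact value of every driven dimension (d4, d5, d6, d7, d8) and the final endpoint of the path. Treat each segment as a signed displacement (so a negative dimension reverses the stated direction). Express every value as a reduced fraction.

Apply edit: d3 := 9/5
  d4 = d2*2 - d3 = 36/5
  d5 = d2 - d3/2 - d1 = 13/5
  d6 = d3*2 = 18/5
  d7 = d4 + d1 = 41/5
  d8 = d1 - 7 + d3*5 = 3
Walk from origin (0, 0):
  seg 1: left by d4 = 36/5 → (-36/5, 0)
  seg 2: left by d3 = 9/5 → (-9, 0)
  seg 3: down by d3 = 9/5 → (-9, -9/5)
  seg 4: down by d6 = 18/5 → (-9, -27/5)
  seg 5: left by d3 = 9/5 → (-54/5, -27/5)
  seg 6: right by d2 = 9/2 → (-63/10, -27/5)

d4 = 36/5
d5 = 13/5
d6 = 18/5
d7 = 41/5
d8 = 3
endpoint = (-63/10, -27/5)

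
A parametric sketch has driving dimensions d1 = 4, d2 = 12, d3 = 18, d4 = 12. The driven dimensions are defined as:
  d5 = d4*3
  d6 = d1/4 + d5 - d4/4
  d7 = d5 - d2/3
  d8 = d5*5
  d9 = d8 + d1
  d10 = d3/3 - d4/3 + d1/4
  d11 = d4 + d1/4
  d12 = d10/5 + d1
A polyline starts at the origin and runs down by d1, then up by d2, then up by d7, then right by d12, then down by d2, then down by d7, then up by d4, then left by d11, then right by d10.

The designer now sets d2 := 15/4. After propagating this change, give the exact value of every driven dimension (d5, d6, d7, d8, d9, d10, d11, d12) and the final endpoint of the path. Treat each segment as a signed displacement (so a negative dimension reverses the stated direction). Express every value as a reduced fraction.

Apply edit: d2 := 15/4
  d5 = d4*3 = 36
  d6 = d1/4 + d5 - d4/4 = 34
  d7 = d5 - d2/3 = 139/4
  d8 = d5*5 = 180
  d9 = d8 + d1 = 184
  d10 = d3/3 - d4/3 + d1/4 = 3
  d11 = d4 + d1/4 = 13
  d12 = d10/5 + d1 = 23/5
Walk from origin (0, 0):
  seg 1: down by d1 = 4 → (0, -4)
  seg 2: up by d2 = 15/4 → (0, -1/4)
  seg 3: up by d7 = 139/4 → (0, 69/2)
  seg 4: right by d12 = 23/5 → (23/5, 69/2)
  seg 5: down by d2 = 15/4 → (23/5, 123/4)
  seg 6: down by d7 = 139/4 → (23/5, -4)
  seg 7: up by d4 = 12 → (23/5, 8)
  seg 8: left by d11 = 13 → (-42/5, 8)
  seg 9: right by d10 = 3 → (-27/5, 8)

d5 = 36
d6 = 34
d7 = 139/4
d8 = 180
d9 = 184
d10 = 3
d11 = 13
d12 = 23/5
endpoint = (-27/5, 8)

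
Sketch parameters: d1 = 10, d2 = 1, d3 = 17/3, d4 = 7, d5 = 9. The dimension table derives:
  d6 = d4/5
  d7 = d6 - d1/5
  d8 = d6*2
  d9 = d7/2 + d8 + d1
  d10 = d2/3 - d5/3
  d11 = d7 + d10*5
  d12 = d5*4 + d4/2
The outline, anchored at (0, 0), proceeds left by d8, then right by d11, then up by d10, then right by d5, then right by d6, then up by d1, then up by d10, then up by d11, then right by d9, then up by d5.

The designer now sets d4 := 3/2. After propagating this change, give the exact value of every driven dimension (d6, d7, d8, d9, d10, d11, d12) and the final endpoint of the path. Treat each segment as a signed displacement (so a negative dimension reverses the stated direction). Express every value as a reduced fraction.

d6 = 3/10
d7 = -17/10
d8 = 3/5
d9 = 39/4
d10 = -8/3
d11 = -451/30
d12 = 147/4
endpoint = (41/12, -41/30)

Apply edit: d4 := 3/2
  d6 = d4/5 = 3/10
  d7 = d6 - d1/5 = -17/10
  d8 = d6*2 = 3/5
  d9 = d7/2 + d8 + d1 = 39/4
  d10 = d2/3 - d5/3 = -8/3
  d11 = d7 + d10*5 = -451/30
  d12 = d5*4 + d4/2 = 147/4
Walk from origin (0, 0):
  seg 1: left by d8 = 3/5 → (-3/5, 0)
  seg 2: right by d11 = -451/30 → (-469/30, 0)
  seg 3: up by d10 = -8/3 → (-469/30, -8/3)
  seg 4: right by d5 = 9 → (-199/30, -8/3)
  seg 5: right by d6 = 3/10 → (-19/3, -8/3)
  seg 6: up by d1 = 10 → (-19/3, 22/3)
  seg 7: up by d10 = -8/3 → (-19/3, 14/3)
  seg 8: up by d11 = -451/30 → (-19/3, -311/30)
  seg 9: right by d9 = 39/4 → (41/12, -311/30)
  seg 10: up by d5 = 9 → (41/12, -41/30)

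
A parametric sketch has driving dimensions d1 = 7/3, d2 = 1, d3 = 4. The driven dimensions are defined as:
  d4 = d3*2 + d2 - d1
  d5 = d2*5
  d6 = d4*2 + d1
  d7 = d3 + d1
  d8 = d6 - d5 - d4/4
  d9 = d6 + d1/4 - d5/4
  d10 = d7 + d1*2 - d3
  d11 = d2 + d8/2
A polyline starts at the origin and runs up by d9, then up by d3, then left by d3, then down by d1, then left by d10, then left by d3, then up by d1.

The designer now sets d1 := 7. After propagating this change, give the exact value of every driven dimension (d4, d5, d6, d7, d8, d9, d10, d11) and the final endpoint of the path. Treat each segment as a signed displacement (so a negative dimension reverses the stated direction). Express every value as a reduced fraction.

Apply edit: d1 := 7
  d4 = d3*2 + d2 - d1 = 2
  d5 = d2*5 = 5
  d6 = d4*2 + d1 = 11
  d7 = d3 + d1 = 11
  d8 = d6 - d5 - d4/4 = 11/2
  d9 = d6 + d1/4 - d5/4 = 23/2
  d10 = d7 + d1*2 - d3 = 21
  d11 = d2 + d8/2 = 15/4
Walk from origin (0, 0):
  seg 1: up by d9 = 23/2 → (0, 23/2)
  seg 2: up by d3 = 4 → (0, 31/2)
  seg 3: left by d3 = 4 → (-4, 31/2)
  seg 4: down by d1 = 7 → (-4, 17/2)
  seg 5: left by d10 = 21 → (-25, 17/2)
  seg 6: left by d3 = 4 → (-29, 17/2)
  seg 7: up by d1 = 7 → (-29, 31/2)

d4 = 2
d5 = 5
d6 = 11
d7 = 11
d8 = 11/2
d9 = 23/2
d10 = 21
d11 = 15/4
endpoint = (-29, 31/2)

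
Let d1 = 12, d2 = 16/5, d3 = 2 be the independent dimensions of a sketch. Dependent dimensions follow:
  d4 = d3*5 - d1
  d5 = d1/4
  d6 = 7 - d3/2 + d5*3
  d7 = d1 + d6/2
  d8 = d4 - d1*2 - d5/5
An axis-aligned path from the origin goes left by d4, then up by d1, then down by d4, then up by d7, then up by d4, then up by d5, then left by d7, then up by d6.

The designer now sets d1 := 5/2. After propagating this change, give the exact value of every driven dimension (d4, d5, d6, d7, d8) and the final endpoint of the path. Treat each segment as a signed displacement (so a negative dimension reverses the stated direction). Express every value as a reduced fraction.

Apply edit: d1 := 5/2
  d4 = d3*5 - d1 = 15/2
  d5 = d1/4 = 5/8
  d6 = 7 - d3/2 + d5*3 = 63/8
  d7 = d1 + d6/2 = 103/16
  d8 = d4 - d1*2 - d5/5 = 19/8
Walk from origin (0, 0):
  seg 1: left by d4 = 15/2 → (-15/2, 0)
  seg 2: up by d1 = 5/2 → (-15/2, 5/2)
  seg 3: down by d4 = 15/2 → (-15/2, -5)
  seg 4: up by d7 = 103/16 → (-15/2, 23/16)
  seg 5: up by d4 = 15/2 → (-15/2, 143/16)
  seg 6: up by d5 = 5/8 → (-15/2, 153/16)
  seg 7: left by d7 = 103/16 → (-223/16, 153/16)
  seg 8: up by d6 = 63/8 → (-223/16, 279/16)

d4 = 15/2
d5 = 5/8
d6 = 63/8
d7 = 103/16
d8 = 19/8
endpoint = (-223/16, 279/16)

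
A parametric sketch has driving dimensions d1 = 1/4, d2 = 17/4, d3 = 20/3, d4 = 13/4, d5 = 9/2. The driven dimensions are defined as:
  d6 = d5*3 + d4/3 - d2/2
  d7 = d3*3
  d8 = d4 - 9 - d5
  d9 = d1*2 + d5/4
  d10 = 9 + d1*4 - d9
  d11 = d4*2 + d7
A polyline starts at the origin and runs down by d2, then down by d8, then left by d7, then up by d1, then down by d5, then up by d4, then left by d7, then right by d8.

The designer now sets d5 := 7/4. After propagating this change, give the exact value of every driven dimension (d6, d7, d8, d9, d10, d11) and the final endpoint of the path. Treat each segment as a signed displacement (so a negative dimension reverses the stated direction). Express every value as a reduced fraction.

Apply edit: d5 := 7/4
  d6 = d5*3 + d4/3 - d2/2 = 101/24
  d7 = d3*3 = 20
  d8 = d4 - 9 - d5 = -15/2
  d9 = d1*2 + d5/4 = 15/16
  d10 = 9 + d1*4 - d9 = 145/16
  d11 = d4*2 + d7 = 53/2
Walk from origin (0, 0):
  seg 1: down by d2 = 17/4 → (0, -17/4)
  seg 2: down by d8 = -15/2 → (0, 13/4)
  seg 3: left by d7 = 20 → (-20, 13/4)
  seg 4: up by d1 = 1/4 → (-20, 7/2)
  seg 5: down by d5 = 7/4 → (-20, 7/4)
  seg 6: up by d4 = 13/4 → (-20, 5)
  seg 7: left by d7 = 20 → (-40, 5)
  seg 8: right by d8 = -15/2 → (-95/2, 5)

d6 = 101/24
d7 = 20
d8 = -15/2
d9 = 15/16
d10 = 145/16
d11 = 53/2
endpoint = (-95/2, 5)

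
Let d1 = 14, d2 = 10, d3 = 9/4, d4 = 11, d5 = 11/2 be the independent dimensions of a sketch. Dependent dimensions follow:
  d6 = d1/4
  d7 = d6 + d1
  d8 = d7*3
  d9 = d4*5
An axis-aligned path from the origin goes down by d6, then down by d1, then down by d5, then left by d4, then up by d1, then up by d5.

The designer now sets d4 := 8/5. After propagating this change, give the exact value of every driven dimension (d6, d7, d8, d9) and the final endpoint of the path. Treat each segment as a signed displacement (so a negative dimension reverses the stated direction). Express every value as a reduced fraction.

Apply edit: d4 := 8/5
  d6 = d1/4 = 7/2
  d7 = d6 + d1 = 35/2
  d8 = d7*3 = 105/2
  d9 = d4*5 = 8
Walk from origin (0, 0):
  seg 1: down by d6 = 7/2 → (0, -7/2)
  seg 2: down by d1 = 14 → (0, -35/2)
  seg 3: down by d5 = 11/2 → (0, -23)
  seg 4: left by d4 = 8/5 → (-8/5, -23)
  seg 5: up by d1 = 14 → (-8/5, -9)
  seg 6: up by d5 = 11/2 → (-8/5, -7/2)

d6 = 7/2
d7 = 35/2
d8 = 105/2
d9 = 8
endpoint = (-8/5, -7/2)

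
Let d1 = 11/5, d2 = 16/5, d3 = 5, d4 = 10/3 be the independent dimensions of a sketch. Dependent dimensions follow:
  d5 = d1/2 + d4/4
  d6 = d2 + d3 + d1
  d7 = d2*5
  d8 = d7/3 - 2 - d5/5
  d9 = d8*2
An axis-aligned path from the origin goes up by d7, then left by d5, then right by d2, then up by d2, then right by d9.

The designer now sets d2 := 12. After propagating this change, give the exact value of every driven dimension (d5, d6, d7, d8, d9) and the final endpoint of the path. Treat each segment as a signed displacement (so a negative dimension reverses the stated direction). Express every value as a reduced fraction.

d5 = 29/15
d6 = 96/5
d7 = 60
d8 = 1321/75
d9 = 2642/75
endpoint = (3397/75, 72)

Apply edit: d2 := 12
  d5 = d1/2 + d4/4 = 29/15
  d6 = d2 + d3 + d1 = 96/5
  d7 = d2*5 = 60
  d8 = d7/3 - 2 - d5/5 = 1321/75
  d9 = d8*2 = 2642/75
Walk from origin (0, 0):
  seg 1: up by d7 = 60 → (0, 60)
  seg 2: left by d5 = 29/15 → (-29/15, 60)
  seg 3: right by d2 = 12 → (151/15, 60)
  seg 4: up by d2 = 12 → (151/15, 72)
  seg 5: right by d9 = 2642/75 → (3397/75, 72)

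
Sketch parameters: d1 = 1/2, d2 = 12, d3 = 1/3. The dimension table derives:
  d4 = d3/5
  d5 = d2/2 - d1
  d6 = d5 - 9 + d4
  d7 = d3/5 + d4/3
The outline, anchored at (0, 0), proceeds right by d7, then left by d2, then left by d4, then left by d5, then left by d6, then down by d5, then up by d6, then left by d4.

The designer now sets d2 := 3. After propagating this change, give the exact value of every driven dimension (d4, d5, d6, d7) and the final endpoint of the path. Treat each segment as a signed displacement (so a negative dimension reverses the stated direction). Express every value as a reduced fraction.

d4 = 1/15
d5 = 1
d6 = -119/15
d7 = 4/45
endpoint = (35/9, -134/15)

Apply edit: d2 := 3
  d4 = d3/5 = 1/15
  d5 = d2/2 - d1 = 1
  d6 = d5 - 9 + d4 = -119/15
  d7 = d3/5 + d4/3 = 4/45
Walk from origin (0, 0):
  seg 1: right by d7 = 4/45 → (4/45, 0)
  seg 2: left by d2 = 3 → (-131/45, 0)
  seg 3: left by d4 = 1/15 → (-134/45, 0)
  seg 4: left by d5 = 1 → (-179/45, 0)
  seg 5: left by d6 = -119/15 → (178/45, 0)
  seg 6: down by d5 = 1 → (178/45, -1)
  seg 7: up by d6 = -119/15 → (178/45, -134/15)
  seg 8: left by d4 = 1/15 → (35/9, -134/15)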